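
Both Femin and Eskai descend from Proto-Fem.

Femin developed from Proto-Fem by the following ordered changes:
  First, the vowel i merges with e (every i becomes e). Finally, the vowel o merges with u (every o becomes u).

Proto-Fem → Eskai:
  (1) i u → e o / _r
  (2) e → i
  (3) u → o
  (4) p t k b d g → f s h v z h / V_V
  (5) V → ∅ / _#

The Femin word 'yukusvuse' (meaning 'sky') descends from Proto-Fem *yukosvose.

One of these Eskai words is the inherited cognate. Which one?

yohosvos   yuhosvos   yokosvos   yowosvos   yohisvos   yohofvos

yohosvos

Eskai: start from *yukosvose.
  rule 1: no change — yukosvose
  rule 2 (vowel merger): yukosvose → yukosvosi
  rule 3 (vowel merger): yukosvosi → yokosvosi
  rule 4 (intervocalic lenition): yokosvosi → yohosvosi
  rule 5 (apocope): yohosvosi → yohosvos
  ⇒ Eskai yohosvos
Only 'yohosvos' matches the regular Eskai development of *yukosvose.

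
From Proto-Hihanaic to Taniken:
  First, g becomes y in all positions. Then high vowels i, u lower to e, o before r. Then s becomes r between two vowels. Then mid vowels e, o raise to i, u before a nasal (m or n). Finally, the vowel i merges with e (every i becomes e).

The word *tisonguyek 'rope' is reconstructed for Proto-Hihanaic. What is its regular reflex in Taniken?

terunyuyek

Taniken: *tisonguyek
  tisonguyek → tisonyuyek   [unconditioned shift]
  tisonyuyek (rule 2 does not apply)
  tisonyuyek → tironyuyek   [rhotacism]
  tironyuyek → tirunyuyek   [pre-nasal raising]
  tirunyuyek → terunyuyek   [vowel merger]
  giving Taniken terunyuyek.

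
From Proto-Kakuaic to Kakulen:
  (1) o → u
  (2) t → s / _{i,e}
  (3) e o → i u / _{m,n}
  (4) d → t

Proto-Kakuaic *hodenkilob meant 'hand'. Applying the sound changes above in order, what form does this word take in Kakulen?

Kakulen: *hodenkilob > hudenkilub > hudinkilub > hutinkilub  (by vowel merger, pre-nasal raising, unconditioned shift)

hutinkilub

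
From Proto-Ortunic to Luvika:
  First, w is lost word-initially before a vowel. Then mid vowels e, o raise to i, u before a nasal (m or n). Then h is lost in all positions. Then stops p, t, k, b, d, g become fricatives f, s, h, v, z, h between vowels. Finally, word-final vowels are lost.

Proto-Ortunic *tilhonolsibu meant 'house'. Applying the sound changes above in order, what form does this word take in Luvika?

Luvika: *tilhonolsibu > tilhunolsibu > tilunolsibu > tilunolsivu > tilunolsiv  (by pre-nasal raising, h-loss, intervocalic lenition, apocope)

tilunolsiv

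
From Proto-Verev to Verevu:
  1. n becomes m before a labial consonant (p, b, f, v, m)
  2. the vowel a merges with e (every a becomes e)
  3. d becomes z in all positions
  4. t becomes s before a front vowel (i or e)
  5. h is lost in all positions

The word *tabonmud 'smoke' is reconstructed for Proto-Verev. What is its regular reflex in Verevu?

sebommuz

Verevu: start from *tabonmud.
  rule 1 (nasal place assimilation): tabonmud → tabommud
  rule 2 (vowel merger): tabommud → tebommud
  rule 3 (unconditioned shift): tebommud → tebommuz
  rule 4 (palatalisation): tebommuz → sebommuz
  rule 5: no change — sebommuz
  ⇒ Verevu sebommuz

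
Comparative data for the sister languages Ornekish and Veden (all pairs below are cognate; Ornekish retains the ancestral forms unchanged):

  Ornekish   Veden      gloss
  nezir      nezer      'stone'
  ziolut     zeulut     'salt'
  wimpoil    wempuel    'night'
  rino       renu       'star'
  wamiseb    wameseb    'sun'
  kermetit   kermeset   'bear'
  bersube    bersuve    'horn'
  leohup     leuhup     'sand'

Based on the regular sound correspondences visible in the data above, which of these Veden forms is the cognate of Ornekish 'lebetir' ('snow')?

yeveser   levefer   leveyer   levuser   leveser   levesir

bersube ~ bersuve — Ornekish b corresponds to Veden v between vowels (before a front vowel).
kermetit ~ kermeset — Ornekish t corresponds to Veden s between vowels (before a front vowel).
nezir ~ nezer — Ornekish i corresponds to Veden e after a consonant, before r.
Applying these to Ornekish 'lebetir':
  lebetir → levetir   (b→v between vowels (before a front vowel))
  levetir → levesir   (t→s between vowels (before a front vowel))
  levesir → leveser   (i→e after a consonant, before r)
So the Veden cognate is 'leveser'.

leveser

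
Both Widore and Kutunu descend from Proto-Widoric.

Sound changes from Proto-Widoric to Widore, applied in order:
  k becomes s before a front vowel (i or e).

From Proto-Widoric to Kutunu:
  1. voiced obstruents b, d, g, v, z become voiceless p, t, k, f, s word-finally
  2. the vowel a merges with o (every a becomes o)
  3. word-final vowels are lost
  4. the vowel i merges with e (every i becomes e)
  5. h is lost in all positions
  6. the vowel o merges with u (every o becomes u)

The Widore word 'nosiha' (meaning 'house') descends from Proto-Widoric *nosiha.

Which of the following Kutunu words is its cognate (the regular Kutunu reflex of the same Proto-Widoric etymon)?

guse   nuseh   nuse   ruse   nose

nuse

Kutunu: *nosiha > nosiho > nosih > noseh > nose > nuse  (by vowel merger, apocope, vowel merger, h-loss, vowel merger)
The other candidates each miss or misapply at least one Kutunu change.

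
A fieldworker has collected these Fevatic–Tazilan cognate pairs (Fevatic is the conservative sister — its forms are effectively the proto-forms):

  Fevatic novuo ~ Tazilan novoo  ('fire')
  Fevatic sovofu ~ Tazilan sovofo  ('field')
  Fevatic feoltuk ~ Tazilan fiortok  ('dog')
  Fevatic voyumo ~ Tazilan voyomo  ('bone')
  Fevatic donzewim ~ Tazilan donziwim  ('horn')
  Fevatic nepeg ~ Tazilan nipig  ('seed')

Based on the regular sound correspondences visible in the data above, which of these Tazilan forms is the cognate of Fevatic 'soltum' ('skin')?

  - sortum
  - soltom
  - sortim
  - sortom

sortom

feoltuk ~ fiortok — Fevatic l corresponds to Tazilan r after a vowel, before a consonant other than r, m, n, p, b, f, v.
voyumo ~ voyomo — Fevatic u corresponds to Tazilan o after a consonant, before a nasal.
Applying these to Fevatic 'soltum':
  soltum → sortum   (l→r after a vowel, before a consonant other than r, m, n, p, b, f, v)
  sortum → sortom   (u→o after a consonant, before a nasal)
So the Tazilan cognate is 'sortom'.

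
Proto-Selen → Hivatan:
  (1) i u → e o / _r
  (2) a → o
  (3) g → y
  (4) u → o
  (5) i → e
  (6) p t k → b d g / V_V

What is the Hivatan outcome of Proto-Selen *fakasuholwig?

fogosoholwey

Hivatan: *fakasuholwig
  fakasuholwig (rule 1 does not apply)
  fakasuholwig → fokosuholwig   [vowel merger]
  fokosuholwig → fokosuholwiy   [unconditioned shift]
  fokosuholwiy → fokosoholwiy   [vowel merger]
  fokosoholwiy → fokosoholwey   [vowel merger]
  fokosoholwey → fogosoholwey   [intervocalic voicing]
  giving Hivatan fogosoholwey.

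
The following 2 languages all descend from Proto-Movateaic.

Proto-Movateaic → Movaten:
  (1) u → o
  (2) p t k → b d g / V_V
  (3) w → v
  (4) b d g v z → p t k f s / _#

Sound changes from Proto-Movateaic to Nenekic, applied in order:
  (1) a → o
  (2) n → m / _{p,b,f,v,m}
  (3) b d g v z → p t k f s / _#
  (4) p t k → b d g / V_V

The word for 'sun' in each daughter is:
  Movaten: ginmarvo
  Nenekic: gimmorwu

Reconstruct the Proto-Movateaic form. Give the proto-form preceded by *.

*ginmarwu

Position 3: Movaten has n, Nenekic has m. Movaten preserves n here (none of its changes turn any other segment into n), so the proto-segment is *n.
Position 7: Movaten has v, Nenekic has w. Nenekic preserves w here (none of its changes turn any other segment into w), so the proto-segment is *w.
Continuing position by position gives *ginmarwu; check it forward:
Movaten: start from *ginmarwu.
  rule 1 (vowel merger): ginmarwu → ginmarwo
  rule 2: no change — ginmarwo
  rule 3 (unconditioned shift): ginmarwo → ginmarvo
  rule 4: no change — ginmarvo
  ⇒ Movaten ginmarvo
Nenekic: *ginmarwu > ginmorwu > gimmorwu  (by vowel merger, nasal place assimilation)
*ginmarwu is the unique common source.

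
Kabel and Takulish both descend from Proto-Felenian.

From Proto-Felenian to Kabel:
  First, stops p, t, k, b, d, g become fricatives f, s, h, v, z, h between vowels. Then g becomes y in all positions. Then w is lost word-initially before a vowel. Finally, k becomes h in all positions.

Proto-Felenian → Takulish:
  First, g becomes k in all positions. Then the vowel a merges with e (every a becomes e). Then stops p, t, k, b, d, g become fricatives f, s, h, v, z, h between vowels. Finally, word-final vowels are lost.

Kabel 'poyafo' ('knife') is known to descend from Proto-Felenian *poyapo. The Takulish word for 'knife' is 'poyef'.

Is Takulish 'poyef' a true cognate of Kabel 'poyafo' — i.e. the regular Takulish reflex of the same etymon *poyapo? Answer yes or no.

yes

Derive the expected Takulish reflex of *poyapo:
Takulish: *poyapo
  poyapo (rule 1 does not apply)
  poyapo → poyepo   [vowel merger]
  poyepo → poyefo   [intervocalic lenition]
  poyefo → poyef   [apocope]
  giving Takulish poyef.
Takulish 'poyef' matches the regular reflex exactly, so the pair is cognate.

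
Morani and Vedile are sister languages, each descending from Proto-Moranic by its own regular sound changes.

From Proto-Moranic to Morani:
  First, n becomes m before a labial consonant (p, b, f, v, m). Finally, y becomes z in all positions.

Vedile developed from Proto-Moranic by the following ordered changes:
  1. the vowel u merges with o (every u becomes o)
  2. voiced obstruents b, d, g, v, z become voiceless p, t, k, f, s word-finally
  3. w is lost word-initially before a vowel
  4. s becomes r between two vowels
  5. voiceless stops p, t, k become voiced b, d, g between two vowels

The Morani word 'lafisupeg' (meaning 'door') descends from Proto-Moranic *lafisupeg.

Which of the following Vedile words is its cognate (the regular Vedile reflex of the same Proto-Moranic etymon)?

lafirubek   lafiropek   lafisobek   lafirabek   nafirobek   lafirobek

lafirobek

Vedile: *lafisupeg > lafisopeg > lafisopek > lafiropek > lafirobek  (by vowel merger, final devoicing, rhotacism, intervocalic voicing)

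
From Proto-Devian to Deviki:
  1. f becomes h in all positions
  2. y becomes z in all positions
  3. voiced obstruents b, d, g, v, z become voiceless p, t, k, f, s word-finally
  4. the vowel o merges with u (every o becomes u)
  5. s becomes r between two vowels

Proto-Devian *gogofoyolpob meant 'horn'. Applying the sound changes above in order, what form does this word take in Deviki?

guguhuzulpup

Deviki: *gogofoyolpob > gogohoyolpob > gogohozolpob > gogohozolpop > guguhuzulpup  (by unconditioned shift, unconditioned shift, final devoicing, vowel merger)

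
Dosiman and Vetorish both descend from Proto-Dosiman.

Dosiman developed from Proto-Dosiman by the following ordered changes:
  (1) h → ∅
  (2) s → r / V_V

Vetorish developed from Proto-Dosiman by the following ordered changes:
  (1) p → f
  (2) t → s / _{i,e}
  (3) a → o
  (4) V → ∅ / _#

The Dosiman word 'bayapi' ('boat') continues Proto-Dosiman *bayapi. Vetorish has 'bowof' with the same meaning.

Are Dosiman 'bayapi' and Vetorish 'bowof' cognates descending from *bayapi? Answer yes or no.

no

Derive the expected Vetorish reflex of *bayapi:
Vetorish: *bayapi > bayafi > boyofi > boyof  (by unconditioned shift, vowel merger, apocope)
The regular Vetorish reflex would be 'boyof', but the attested form is 'bowof'. The correspondence is irregular, so they are not cognates (the Vetorish form has a different source).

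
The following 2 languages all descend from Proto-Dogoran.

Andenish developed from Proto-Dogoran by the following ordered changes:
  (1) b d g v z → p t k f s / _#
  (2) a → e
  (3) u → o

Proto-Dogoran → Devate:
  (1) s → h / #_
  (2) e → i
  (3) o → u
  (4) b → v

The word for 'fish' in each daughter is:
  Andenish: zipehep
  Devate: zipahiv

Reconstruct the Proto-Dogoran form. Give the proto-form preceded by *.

*zipaheb

Position 4: Andenish has e, Devate has a. Devate preserves a here (none of its changes turn any other segment into a), so the proto-segment is *a.
Position 7: Andenish has p, Devate has v. Taking the neighbouring segments as reconstructed: Andenish p could go back to *p or *b; Devate v could go back to *b or *v — the one source consistent with every daughter is *b.
Verify the candidate proto-form against each daughter:
Andenish: start from *zipaheb.
  rule 1 (final devoicing): zipaheb → zipahep
  rule 2 (vowel merger): zipahep → zipehep
  rule 3: no change — zipehep
  ⇒ Andenish zipehep
Devate: *zipaheb
  zipaheb (rule 1 does not apply)
  zipaheb → zipahib   [vowel merger]
  zipahib (rule 3 does not apply)
  zipahib → zipahiv   [unconditioned shift]
  giving Devate zipahiv.
Only *zipaheb yields all of Andenish zipehep, Devate zipahiv.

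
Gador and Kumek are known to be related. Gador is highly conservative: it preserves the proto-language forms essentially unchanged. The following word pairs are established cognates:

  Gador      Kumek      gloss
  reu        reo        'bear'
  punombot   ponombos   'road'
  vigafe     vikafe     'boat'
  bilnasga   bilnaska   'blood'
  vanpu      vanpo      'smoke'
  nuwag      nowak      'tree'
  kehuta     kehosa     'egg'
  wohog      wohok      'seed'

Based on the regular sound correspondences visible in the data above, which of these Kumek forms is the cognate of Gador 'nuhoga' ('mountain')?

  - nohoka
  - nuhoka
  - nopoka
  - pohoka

nohoka

nuwag ~ nowak, kehuta ~ kehosa — Gador u corresponds to Kumek o after a consonant, before a consonant other than r, m, n, p, b, f, v.
vigafe ~ vikafe — Gador g corresponds to Kumek k between vowels (before a back vowel).
Applying these to Gador 'nuhoga':
  nuhoga → nohoga   (u→o after a consonant, before a consonant other than r, m, n, p, b, f, v)
  nohoga → nohoka   (g→k between vowels (before a back vowel))
So the Kumek cognate is 'nohoka'.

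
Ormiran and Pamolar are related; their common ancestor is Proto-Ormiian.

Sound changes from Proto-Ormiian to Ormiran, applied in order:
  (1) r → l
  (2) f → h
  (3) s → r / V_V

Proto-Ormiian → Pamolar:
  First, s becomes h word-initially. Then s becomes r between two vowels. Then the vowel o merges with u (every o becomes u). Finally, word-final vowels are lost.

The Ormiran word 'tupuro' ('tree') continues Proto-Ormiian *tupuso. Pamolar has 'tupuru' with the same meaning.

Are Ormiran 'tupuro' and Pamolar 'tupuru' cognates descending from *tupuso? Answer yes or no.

no

Derive the expected Pamolar reflex of *tupuso:
Pamolar: *tupuso > tupuro > tupuru > tupur  (by rhotacism, vowel merger, apocope)
The regular Pamolar reflex would be 'tupur', but the attested form is 'tupuru'. The correspondence is irregular, so they are not cognates (the Pamolar form has a different source).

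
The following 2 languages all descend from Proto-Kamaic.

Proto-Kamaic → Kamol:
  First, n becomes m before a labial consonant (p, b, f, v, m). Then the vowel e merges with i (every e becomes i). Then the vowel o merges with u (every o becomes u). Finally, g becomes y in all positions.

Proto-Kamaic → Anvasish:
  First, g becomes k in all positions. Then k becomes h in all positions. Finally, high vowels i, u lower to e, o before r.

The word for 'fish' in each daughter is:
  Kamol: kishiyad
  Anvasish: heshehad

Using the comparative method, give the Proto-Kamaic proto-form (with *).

Position 2: Kamol has i, Anvasish has e. Taking the neighbouring segments as reconstructed: Kamol i could go back to *e or *i; Anvasish e can only go back to *e — the one source consistent with every daughter is *e.
Position 6: Kamol has y, Anvasish has h. Taking the neighbouring segments as reconstructed: Kamol y could go back to *g or *y; Anvasish h could go back to *k or *g or *h — the one source consistent with every daughter is *g.
Position 1: Kamol has k, Anvasish has h. Kamol preserves k here (none of its changes turn any other segment into k), so the proto-segment is *k.
Verify the candidate proto-form against each daughter:
Kamol: *keshegad
  keshegad (rule 1 does not apply)
  keshegad → kishigad   [vowel merger]
  kishigad (rule 3 does not apply)
  kishigad → kishiyad   [unconditioned shift]
  giving Kamol kishiyad.
Anvasish: *keshegad > keshekad > heshehad  (by unconditioned shift, unconditioned shift)
*keshegad is the unique common source.

*keshegad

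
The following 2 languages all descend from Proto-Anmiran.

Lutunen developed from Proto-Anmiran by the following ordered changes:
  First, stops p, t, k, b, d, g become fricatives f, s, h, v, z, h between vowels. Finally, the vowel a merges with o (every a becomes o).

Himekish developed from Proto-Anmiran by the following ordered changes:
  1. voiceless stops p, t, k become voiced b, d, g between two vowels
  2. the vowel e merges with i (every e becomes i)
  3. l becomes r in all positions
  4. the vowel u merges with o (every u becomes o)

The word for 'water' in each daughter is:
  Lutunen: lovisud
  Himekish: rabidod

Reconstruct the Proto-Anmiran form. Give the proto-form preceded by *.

*labitud

Position 3: Lutunen has v, Himekish has b. Taking the neighbouring segments as reconstructed: Lutunen v could go back to *b or *v; Himekish b could go back to *p or *b — the one source consistent with every daughter is *b.
Position 5: Lutunen has s, Himekish has d. Taking the neighbouring segments as reconstructed: Lutunen s could go back to *t or *s; Himekish d could go back to *t or *d — the one source consistent with every daughter is *t.
Position 1: Lutunen has l, Himekish has r. Lutunen preserves l here (none of its changes turn any other segment into l), so the proto-segment is *l.
This points to *labitud. Verify forward in each daughter:
Lutunen: *labitud
  labitud → lavisud   [intervocalic lenition]
  lavisud → lovisud   [vowel merger]
  giving Lutunen lovisud.
Himekish: *labitud > labidud > rabidud > rabidod  (by intervocalic voicing, unconditioned shift, vowel merger)
Only *labitud yields all of Lutunen lovisud, Himekish rabidod.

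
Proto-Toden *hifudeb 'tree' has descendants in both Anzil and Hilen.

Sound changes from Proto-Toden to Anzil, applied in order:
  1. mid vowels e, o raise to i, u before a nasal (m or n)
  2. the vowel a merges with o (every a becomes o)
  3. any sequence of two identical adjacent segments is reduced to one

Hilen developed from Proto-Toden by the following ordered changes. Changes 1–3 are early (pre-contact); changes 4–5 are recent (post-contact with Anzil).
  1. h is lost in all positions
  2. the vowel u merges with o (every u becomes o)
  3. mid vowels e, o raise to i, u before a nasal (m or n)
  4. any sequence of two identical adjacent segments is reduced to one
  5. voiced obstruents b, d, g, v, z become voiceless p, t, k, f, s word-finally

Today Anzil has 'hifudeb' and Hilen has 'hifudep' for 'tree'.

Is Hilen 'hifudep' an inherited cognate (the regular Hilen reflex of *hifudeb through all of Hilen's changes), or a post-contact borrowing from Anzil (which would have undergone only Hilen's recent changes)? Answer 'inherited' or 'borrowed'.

If inherited, *hifudeb would pass through all of Hilen's changes:
Hilen: *hifudeb
  hifudeb → ifudeb   [h-loss]
  ifudeb → ifodeb   [vowel merger]
  ifodeb (rule 3 does not apply)
  ifodeb (rule 4 does not apply)
  ifodeb → ifodep   [final devoicing]
  giving Hilen ifodep.
If borrowed from Anzil 'hifudeb' after the early changes, it would undergo only the recent ones:
  rule 4 (degemination): no change (hifudeb)
  rule 5 (final devoicing): hifudeb → hifudep
  ⇒ as a loan: hifudep
Hilen 'hifudep' matches the loan outcome 'hifudep', not the inherited 'ifodep' — it skipped the early Hilen changes, so it was borrowed from Anzil.

borrowed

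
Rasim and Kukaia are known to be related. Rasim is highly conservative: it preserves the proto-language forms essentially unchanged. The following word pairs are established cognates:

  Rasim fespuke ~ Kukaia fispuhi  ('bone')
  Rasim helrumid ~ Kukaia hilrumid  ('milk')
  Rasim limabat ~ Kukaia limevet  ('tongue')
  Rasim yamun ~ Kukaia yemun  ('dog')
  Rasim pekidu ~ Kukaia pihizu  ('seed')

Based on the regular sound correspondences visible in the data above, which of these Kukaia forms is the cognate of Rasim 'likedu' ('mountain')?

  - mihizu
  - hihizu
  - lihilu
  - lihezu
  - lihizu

lihizu

fespuke ~ fispuhi — Rasim k corresponds to Kukaia h between vowels (before a front vowel).
fespuke ~ fispuhi, helrumid ~ hilrumid — Rasim e corresponds to Kukaia i after a consonant, before a consonant other than r, m, n, p, b, f, v.
pekidu ~ pihizu — Rasim d corresponds to Kukaia z between vowels (before a back vowel).
Applying these to Rasim 'likedu':
  likedu → lihedu   (k→h between vowels (before a front vowel))
  lihedu → lihidu   (e→i after a consonant, before a consonant other than r, m, n, p, b, f, v)
  lihidu → lihizu   (d→z between vowels (before a back vowel))
So the Kukaia cognate is 'lihizu'.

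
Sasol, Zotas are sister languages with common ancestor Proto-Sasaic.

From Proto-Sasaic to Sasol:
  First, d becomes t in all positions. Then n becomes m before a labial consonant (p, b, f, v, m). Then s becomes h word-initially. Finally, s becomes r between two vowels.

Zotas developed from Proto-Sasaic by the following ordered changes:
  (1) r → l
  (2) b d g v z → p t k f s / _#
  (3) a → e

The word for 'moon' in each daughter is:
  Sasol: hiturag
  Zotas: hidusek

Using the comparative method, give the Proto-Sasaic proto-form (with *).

Position 5: Sasol has r, Zotas has s. Taking the neighbouring segments as reconstructed: Sasol r could go back to *s or *r; Zotas s can only go back to *s — the one source consistent with every daughter is *s.
Position 7: Sasol has g, Zotas has k. Sasol preserves g here (none of its changes turn any other segment into g), so the proto-segment is *g.
This points to *hidusag. Verify forward in each daughter:
Sasol: start from *hidusag.
  rule 1 (unconditioned shift): hidusag → hitusag
  rule 2: no change — hitusag
  rule 3: no change — hitusag
  rule 4 (rhotacism): hitusag → hiturag
  ⇒ Sasol hiturag
Zotas: start from *hidusag.
  rule 1: no change — hidusag
  rule 2 (final devoicing): hidusag → hidusak
  rule 3 (vowel merger): hidusak → hidusek
  ⇒ Zotas hidusek
*hidusag is the unique common source.

*hidusag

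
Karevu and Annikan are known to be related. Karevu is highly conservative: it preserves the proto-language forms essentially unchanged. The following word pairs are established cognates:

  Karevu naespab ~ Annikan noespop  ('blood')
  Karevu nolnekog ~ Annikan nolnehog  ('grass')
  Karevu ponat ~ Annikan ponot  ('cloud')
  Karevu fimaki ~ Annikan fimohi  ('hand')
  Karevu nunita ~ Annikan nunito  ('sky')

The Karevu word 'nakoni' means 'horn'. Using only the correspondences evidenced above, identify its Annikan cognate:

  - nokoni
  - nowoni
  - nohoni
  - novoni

nohoni

ponat ~ ponot, fimaki ~ fimohi — Karevu a corresponds to Annikan o after a consonant, before a consonant other than r, m, n, p, b, f, v.
nolnekog ~ nolnehog — Karevu k corresponds to Annikan h between vowels (before a back vowel).
Applying these to Karevu 'nakoni':
  nakoni → nokoni   (a→o after a consonant, before a consonant other than r, m, n, p, b, f, v)
  nokoni → nohoni   (k→h between vowels (before a back vowel))
So the Annikan cognate is 'nohoni'.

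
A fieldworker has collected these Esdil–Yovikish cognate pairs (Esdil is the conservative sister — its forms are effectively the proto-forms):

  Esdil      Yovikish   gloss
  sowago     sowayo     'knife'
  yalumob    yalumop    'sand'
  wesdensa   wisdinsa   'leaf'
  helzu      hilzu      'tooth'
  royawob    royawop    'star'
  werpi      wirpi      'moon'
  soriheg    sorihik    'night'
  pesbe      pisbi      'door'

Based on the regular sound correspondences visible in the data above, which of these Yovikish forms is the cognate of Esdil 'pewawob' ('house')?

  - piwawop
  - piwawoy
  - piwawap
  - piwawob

piwawop

wesdensa ~ wisdinsa, helzu ~ hilzu — Esdil e corresponds to Yovikish i after a consonant, before a consonant other than r, m, n, p, b, f, v.
yalumob ~ yalumop, royawob ~ royawop — Esdil b corresponds to Yovikish p word-finally.
Applying these to Esdil 'pewawob':
  pewawob → piwawob   (e→i after a consonant, before a consonant other than r, m, n, p, b, f, v)
  piwawob → piwawop   (b→p word-finally)
So the Yovikish cognate is 'piwawop'.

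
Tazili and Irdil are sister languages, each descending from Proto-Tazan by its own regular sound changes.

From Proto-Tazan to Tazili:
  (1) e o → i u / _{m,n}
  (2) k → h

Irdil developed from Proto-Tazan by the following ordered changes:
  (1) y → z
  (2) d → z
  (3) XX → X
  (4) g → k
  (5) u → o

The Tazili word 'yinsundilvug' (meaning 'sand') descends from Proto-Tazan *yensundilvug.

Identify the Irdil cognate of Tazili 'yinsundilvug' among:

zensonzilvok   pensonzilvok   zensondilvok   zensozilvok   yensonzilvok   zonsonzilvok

zensonzilvok

Irdil: *yensundilvug > zensundilvug > zensunzilvug > zensunzilvuk > zensonzilvok  (by unconditioned shift, unconditioned shift, unconditioned shift, vowel merger)
The other candidates each miss or misapply at least one Irdil change.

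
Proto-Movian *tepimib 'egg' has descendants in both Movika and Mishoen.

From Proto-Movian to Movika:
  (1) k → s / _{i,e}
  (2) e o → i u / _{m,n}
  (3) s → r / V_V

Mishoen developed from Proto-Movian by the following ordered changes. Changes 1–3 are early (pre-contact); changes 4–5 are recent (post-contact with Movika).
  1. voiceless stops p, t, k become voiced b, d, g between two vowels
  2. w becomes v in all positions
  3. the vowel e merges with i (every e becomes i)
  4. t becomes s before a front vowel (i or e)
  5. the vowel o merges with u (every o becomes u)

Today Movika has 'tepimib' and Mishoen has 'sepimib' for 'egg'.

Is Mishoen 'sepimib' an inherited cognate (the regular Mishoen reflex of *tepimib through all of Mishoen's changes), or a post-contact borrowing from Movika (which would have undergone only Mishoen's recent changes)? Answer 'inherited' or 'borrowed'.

borrowed

If inherited, *tepimib would pass through all of Mishoen's changes:
Mishoen: *tepimib
  tepimib → tebimib   [intervocalic voicing]
  tebimib (rule 2 does not apply)
  tebimib → tibimib   [vowel merger]
  tibimib → sibimib   [palatalisation]
  sibimib (rule 5 does not apply)
  giving Mishoen sibimib.
If borrowed from Movika 'tepimib' after the early changes, it would undergo only the recent ones:
  rule 4 (palatalisation): tepimib → sepimib
  rule 5 (vowel merger): no change (sepimib)
  ⇒ as a loan: sepimib
Mishoen 'sepimib' matches the loan outcome 'sepimib', not the inherited 'sibimib' — it skipped the early Mishoen changes, so it was borrowed from Movika.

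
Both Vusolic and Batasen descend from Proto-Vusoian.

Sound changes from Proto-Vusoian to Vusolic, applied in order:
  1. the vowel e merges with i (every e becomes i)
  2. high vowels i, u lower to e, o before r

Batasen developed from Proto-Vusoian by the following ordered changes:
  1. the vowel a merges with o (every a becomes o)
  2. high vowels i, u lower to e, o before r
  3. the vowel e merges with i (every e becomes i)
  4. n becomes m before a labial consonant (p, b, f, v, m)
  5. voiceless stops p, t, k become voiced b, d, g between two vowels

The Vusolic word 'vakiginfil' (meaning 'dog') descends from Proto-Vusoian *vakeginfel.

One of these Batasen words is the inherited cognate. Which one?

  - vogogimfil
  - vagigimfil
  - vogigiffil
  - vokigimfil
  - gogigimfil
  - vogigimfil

vogigimfil

Batasen: start from *vakeginfel.
  rule 1 (vowel merger): vakeginfel → vokeginfel
  rule 2: no change — vokeginfel
  rule 3 (vowel merger): vokeginfel → vokiginfil
  rule 4 (nasal place assimilation): vokiginfil → vokigimfil
  rule 5 (intervocalic voicing): vokigimfil → vogigimfil
  ⇒ Batasen vogigimfil
The other candidates each miss or misapply at least one Batasen change.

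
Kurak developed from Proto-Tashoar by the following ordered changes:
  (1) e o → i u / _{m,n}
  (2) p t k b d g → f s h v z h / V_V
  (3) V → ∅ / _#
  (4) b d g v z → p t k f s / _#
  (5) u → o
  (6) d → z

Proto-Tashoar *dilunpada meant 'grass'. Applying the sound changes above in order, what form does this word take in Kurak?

zilonpas

Kurak: start from *dilunpada.
  rule 1: no change — dilunpada
  rule 2 (intervocalic lenition): dilunpada → dilunpaza
  rule 3 (apocope): dilunpaza → dilunpaz
  rule 4 (final devoicing): dilunpaz → dilunpas
  rule 5 (vowel merger): dilunpas → dilonpas
  rule 6 (unconditioned shift): dilonpas → zilonpas
  ⇒ Kurak zilonpas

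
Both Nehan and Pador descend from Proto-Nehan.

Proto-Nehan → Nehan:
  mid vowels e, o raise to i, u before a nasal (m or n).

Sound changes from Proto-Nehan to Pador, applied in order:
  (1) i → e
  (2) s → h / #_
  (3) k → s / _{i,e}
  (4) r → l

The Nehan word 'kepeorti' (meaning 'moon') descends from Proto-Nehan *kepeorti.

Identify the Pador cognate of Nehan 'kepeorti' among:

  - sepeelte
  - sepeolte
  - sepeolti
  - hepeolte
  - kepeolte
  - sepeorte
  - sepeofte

Pador: *kepeorti > kepeorte > sepeorte > sepeolte  (by vowel merger, palatalisation, unconditioned shift)
The other candidates each miss or misapply at least one Pador change.

sepeolte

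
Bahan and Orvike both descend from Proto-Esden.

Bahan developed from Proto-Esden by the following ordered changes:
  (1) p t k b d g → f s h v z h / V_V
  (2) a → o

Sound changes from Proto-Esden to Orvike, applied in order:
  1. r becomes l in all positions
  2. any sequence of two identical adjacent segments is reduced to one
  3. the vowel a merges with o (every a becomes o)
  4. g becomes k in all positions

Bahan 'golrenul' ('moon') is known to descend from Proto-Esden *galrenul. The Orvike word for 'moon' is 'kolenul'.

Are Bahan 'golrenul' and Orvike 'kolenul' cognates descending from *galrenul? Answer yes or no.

Derive the expected Orvike reflex of *galrenul:
Orvike: *galrenul > gallenul > galenul > golenul > kolenul  (by unconditioned shift, degemination, vowel merger, unconditioned shift)
Orvike 'kolenul' matches the regular reflex exactly, so the pair is cognate.

yes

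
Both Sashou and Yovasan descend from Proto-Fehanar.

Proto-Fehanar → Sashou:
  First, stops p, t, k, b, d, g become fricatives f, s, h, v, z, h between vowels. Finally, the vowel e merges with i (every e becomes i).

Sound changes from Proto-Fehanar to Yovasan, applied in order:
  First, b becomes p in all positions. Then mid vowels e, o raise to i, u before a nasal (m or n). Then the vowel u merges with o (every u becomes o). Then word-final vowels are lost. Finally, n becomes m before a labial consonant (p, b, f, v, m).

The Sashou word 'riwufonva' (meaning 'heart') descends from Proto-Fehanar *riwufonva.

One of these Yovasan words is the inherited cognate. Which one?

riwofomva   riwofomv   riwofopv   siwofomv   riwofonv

Yovasan: *riwufonva > riwufunva > riwofonva > riwofonv > riwofomv  (by pre-nasal raising, vowel merger, apocope, nasal place assimilation)

riwofomv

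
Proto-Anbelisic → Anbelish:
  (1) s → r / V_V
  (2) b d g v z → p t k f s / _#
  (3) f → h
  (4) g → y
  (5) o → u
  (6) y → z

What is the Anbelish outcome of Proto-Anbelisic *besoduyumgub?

beruduzumzup

Anbelish: start from *besoduyumgub.
  rule 1 (rhotacism): besoduyumgub → beroduyumgub
  rule 2 (final devoicing): beroduyumgub → beroduyumgup
  rule 3: no change — beroduyumgup
  rule 4 (unconditioned shift): beroduyumgup → beroduyumyup
  rule 5 (vowel merger): beroduyumyup → beruduyumyup
  rule 6 (unconditioned shift): beruduyumyup → beruduzumzup
  ⇒ Anbelish beruduzumzup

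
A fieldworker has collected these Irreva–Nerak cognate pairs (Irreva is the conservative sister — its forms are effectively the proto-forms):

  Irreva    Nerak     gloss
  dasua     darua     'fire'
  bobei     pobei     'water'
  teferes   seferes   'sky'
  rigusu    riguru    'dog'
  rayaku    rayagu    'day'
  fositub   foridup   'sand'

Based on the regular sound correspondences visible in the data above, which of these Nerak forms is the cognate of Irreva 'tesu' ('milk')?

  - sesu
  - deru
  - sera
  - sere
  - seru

teferes ~ seferes — Irreva t corresponds to Nerak s word-initially before a front vowel.
dasua ~ darua, rigusu ~ riguru — Irreva s corresponds to Nerak r between vowels (before a back vowel).
Applying these to Irreva 'tesu':
  tesu → sesu   (t→s word-initially before a front vowel)
  sesu → seru   (s→r between vowels (before a back vowel))
So the Nerak cognate is 'seru'.

seru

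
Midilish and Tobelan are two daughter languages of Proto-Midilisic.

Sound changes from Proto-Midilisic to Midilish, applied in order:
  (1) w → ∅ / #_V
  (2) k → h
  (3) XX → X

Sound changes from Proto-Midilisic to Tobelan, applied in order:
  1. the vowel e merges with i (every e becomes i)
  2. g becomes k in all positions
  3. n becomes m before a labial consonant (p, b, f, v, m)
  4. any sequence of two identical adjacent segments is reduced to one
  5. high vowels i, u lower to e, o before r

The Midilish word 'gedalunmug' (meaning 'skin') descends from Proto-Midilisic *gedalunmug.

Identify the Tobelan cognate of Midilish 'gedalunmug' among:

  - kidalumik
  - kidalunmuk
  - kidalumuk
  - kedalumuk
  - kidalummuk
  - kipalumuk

kidalumuk

Tobelan: *gedalunmug
  gedalunmug → gidalunmug   [vowel merger]
  gidalunmug → kidalunmuk   [unconditioned shift]
  kidalunmuk → kidalummuk   [nasal place assimilation]
  kidalummuk → kidalumuk   [degemination]
  kidalumuk (rule 5 does not apply)
  giving Tobelan kidalumuk.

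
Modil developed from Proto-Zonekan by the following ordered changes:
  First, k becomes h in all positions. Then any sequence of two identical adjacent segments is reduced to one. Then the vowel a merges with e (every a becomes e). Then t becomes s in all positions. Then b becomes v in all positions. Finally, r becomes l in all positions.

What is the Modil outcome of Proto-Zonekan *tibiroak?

siviloeh

Modil: *tibiroak > tibiroah > tibiroeh > sibiroeh > siviroeh > siviloeh  (by unconditioned shift, vowel merger, unconditioned shift, unconditioned shift, unconditioned shift)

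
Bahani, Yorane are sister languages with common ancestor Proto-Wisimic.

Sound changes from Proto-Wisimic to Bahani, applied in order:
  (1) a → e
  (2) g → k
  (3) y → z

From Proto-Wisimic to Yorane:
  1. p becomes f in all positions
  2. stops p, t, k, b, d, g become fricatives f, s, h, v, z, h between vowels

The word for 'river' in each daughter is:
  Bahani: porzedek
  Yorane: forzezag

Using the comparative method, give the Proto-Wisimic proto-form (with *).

Position 6: Bahani has d, Yorane has z. Bahani preserves d here (none of its changes turn any other segment into d), so the proto-segment is *d.
Position 8: Bahani has k, Yorane has g. Yorane preserves g here (none of its changes turn any other segment into g), so the proto-segment is *g.
This points to *porzedag. Verify forward in each daughter:
Bahani: *porzedag
  porzedag → porzedeg   [vowel merger]
  porzedeg → porzedek   [unconditioned shift]
  porzedek (rule 3 does not apply)
  giving Bahani porzedek.
Yorane: start from *porzedag.
  rule 1 (unconditioned shift): porzedag → forzedag
  rule 2 (intervocalic lenition): forzedag → forzezag
  ⇒ Yorane forzezag
No other proto-form is consistent with every reflex, so the reconstruction is *porzedag.

*porzedag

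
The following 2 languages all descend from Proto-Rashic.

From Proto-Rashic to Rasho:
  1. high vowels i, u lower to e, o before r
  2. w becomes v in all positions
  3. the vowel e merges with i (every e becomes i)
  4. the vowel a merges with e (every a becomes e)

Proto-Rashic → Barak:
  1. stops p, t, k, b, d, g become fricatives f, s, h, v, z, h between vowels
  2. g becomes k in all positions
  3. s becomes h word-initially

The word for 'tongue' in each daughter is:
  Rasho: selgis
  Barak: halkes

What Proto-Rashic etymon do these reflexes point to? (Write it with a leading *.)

Position 5: Rasho has i, Barak has e. Barak preserves e here (none of its changes turn any other segment into e), so the proto-segment is *e.
Position 2: Rasho has e, Barak has a. Barak preserves a here (none of its changes turn any other segment into a), so the proto-segment is *a.
Position 4: Rasho has g, Barak has k. Rasho preserves g here (none of its changes turn any other segment into g), so the proto-segment is *g.
Verify the candidate proto-form against each daughter:
Rasho: *salges
  salges (rule 1 does not apply)
  salges (rule 2 does not apply)
  salges → salgis   [vowel merger]
  salgis → selgis   [vowel merger]
  giving Rasho selgis.
Barak: *salges > salkes > halkes  (by unconditioned shift, debuccalisation)
No other proto-form is consistent with every reflex, so the reconstruction is *salges.

*salges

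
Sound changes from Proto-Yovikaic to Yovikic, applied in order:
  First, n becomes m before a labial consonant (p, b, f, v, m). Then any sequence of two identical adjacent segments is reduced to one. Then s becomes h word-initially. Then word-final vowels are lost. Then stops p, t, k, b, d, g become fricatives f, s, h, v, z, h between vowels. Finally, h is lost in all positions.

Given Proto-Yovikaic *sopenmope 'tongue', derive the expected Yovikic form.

ofemop

Yovikic: *sopenmope > sopemmope > sopemope > hopemope > hopemop > hofemop > ofemop  (by nasal place assimilation, degemination, debuccalisation, apocope, intervocalic lenition, h-loss)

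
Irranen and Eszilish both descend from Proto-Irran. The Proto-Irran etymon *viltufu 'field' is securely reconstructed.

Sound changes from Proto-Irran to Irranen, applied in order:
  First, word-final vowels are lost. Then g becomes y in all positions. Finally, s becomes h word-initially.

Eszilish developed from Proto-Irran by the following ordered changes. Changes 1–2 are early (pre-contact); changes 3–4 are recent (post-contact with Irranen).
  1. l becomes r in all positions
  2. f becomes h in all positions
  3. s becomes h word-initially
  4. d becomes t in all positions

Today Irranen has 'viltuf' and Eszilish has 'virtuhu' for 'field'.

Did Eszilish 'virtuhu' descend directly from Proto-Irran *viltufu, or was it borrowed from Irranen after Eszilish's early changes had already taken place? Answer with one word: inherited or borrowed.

If inherited, *viltufu would pass through all of Eszilish's changes:
Eszilish: *viltufu
  viltufu → virtufu   [unconditioned shift]
  virtufu → virtuhu   [unconditioned shift]
  virtuhu (rule 3 does not apply)
  virtuhu (rule 4 does not apply)
  giving Eszilish virtuhu.
If borrowed from Irranen 'viltuf' after the early changes, it would undergo only the recent ones:
  rule 3 (debuccalisation): no change (viltuf)
  rule 4 (unconditioned shift): no change (viltuf)
  ⇒ as a loan: viltuf
Eszilish 'virtuhu' matches the inherited outcome exactly, so it is an inherited cognate, not a loan.

inherited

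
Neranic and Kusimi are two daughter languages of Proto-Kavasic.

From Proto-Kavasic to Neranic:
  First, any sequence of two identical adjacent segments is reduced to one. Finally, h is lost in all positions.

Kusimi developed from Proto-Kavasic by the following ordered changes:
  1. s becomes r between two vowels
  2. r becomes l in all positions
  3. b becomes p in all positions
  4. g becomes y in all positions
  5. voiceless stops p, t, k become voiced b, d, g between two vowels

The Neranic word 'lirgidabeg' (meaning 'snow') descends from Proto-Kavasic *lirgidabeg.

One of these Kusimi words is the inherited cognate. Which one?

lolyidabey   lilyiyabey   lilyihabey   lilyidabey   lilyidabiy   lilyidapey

Kusimi: start from *lirgidabeg.
  rule 1: no change — lirgidabeg
  rule 2 (unconditioned shift): lirgidabeg → lilgidabeg
  rule 3 (unconditioned shift): lilgidabeg → lilgidapeg
  rule 4 (unconditioned shift): lilgidapeg → lilyidapey
  rule 5 (intervocalic voicing): lilyidapey → lilyidabey
  ⇒ Kusimi lilyidabey
Only 'lilyidabey' matches the regular Kusimi development of *lirgidabeg.

lilyidabey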